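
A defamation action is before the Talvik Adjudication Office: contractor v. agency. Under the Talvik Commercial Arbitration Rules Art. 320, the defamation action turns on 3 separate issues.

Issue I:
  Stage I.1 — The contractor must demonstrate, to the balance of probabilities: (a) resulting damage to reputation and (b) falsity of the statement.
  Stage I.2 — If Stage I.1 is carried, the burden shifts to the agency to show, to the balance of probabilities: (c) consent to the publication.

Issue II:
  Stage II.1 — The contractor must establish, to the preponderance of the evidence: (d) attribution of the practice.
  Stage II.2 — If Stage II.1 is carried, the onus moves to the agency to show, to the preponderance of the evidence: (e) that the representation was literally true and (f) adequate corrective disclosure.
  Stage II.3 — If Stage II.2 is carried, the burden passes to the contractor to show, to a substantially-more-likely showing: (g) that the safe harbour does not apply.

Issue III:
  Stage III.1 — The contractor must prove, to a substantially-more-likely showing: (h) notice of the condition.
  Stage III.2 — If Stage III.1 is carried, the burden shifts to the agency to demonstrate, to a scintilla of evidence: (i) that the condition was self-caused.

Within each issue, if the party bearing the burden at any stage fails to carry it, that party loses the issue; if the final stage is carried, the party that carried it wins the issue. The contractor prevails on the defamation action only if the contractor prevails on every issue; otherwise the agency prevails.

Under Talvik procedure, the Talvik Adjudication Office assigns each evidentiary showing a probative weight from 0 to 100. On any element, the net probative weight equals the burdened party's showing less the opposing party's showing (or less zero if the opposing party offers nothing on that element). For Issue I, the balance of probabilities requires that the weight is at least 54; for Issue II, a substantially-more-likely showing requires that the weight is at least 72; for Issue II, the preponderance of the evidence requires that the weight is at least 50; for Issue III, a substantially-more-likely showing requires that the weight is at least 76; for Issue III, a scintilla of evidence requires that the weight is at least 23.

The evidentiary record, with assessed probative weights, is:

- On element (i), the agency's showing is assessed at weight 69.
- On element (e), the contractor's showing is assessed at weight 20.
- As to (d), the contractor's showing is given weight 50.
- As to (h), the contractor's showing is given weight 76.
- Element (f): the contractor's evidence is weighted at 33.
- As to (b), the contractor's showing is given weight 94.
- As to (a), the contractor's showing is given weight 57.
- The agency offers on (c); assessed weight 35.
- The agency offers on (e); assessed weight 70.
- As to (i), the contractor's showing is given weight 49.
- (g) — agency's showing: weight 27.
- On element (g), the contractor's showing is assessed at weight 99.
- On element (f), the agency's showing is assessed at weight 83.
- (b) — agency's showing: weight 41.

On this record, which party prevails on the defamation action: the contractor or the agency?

— Issue I —
Stage I.1 (contractor, the balance of probabilities, weight is at least 54): (a) 57 ≥ 54 — meets; (b) net 94−41=53 < 54 — fails.
  Not every element is met, so the contractor fails to carry Stage I.1.
The agency prevails on this issue.
— Issue II —
Stage II.1 (contractor, the preponderance of the evidence, weight is at least 50): (d) 50 ≥ 50 — meets.
  All elements met. The burden passes to the agency.
Stage II.2 (agency, the preponderance of the evidence, weight is at least 50): (e) net 70−20=50 ≥ 50 — meets; (f) net 83−33=50 ≥ 50 — meets.
  The agency carries Stage II.2; the contractor now bears the burden.
Stage II.3 (contractor, a substantially-more-likely showing, weight is at least 72): (g) net 99−27=72 ≥ 72 — meets.
  Stage II.3 carried; the final stage is satisfied.
With every stage satisfied, the contractor prevails on this issue.
— Issue III —
Stage III.1 (contractor, a substantially-more-likely showing, weight is at least 76): (h) 76 ≥ 76 — meets.
  Stage III.1 carried; the burden shifts to the agency.
Stage III.2 (agency, a scintilla of evidence, weight is at least 23): (i) net 69−49=20 < 23 — fails.
  Not every element is met, so the agency fails to carry Stage III.2.
So the contractor prevails on this issue.
Per-issue: Issue I → agency; Issue II → contractor; Issue III → contractor. The contractor must prevail on every issue; overall, the agency prevails.

agency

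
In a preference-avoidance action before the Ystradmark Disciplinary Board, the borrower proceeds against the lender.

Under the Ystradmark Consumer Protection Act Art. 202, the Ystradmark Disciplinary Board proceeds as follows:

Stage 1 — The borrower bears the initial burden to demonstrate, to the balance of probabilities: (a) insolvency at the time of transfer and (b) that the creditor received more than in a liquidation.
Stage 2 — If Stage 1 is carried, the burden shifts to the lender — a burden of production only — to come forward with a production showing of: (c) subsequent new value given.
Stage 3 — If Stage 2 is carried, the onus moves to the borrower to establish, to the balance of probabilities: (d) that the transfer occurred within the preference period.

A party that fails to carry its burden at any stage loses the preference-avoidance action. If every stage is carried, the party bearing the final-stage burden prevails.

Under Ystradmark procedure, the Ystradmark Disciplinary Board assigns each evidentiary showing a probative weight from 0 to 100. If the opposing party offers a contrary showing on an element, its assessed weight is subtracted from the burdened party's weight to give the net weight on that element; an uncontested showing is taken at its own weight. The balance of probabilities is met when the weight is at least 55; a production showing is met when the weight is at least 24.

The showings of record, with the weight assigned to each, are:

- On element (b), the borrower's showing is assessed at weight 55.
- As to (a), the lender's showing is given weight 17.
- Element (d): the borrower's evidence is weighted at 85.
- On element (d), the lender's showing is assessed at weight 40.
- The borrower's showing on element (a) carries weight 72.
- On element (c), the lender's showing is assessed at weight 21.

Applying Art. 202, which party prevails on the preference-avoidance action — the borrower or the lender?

borrower

Stage 1 (borrower, the balance of probabilities, weight is at least 55): (a) net 72−17=55 ≥ 55 — meets; (b) 55 ≥ 55 — meets.
  The borrower carries Stage 1; the lender now bears the burden.
Stage 2 (lender, a production showing, weight is at least 24): (c) 21 < 24 — fails.
  Not every element is met, so the lender fails to carry Stage 2.
The analysis ends at Stage 2; the borrower prevails.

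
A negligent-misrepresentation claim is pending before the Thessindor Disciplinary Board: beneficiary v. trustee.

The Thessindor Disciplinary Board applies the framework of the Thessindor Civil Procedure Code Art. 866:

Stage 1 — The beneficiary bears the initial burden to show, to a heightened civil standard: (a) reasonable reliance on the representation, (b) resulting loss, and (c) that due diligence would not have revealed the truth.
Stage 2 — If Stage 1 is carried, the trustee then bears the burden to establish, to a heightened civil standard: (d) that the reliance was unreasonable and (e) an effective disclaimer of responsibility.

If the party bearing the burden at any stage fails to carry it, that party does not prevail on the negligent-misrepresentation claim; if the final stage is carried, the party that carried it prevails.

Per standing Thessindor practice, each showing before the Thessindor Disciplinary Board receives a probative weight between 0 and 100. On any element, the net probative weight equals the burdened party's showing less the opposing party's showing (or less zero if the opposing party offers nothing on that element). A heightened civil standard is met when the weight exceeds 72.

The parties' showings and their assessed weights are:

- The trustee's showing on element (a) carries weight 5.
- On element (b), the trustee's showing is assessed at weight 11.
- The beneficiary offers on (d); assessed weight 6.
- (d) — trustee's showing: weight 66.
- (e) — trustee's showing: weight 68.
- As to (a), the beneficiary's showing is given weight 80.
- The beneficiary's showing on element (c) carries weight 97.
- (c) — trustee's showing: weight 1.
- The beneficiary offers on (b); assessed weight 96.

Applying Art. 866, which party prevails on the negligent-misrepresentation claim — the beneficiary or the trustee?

beneficiary

Stage 1 — burden on beneficiary; standard: a heightened civil standard (weight exceeds 72).
    (a): 80 − 5 = 75 > 72 [met]
    (b): 96 − 11 = 85 > 72 [met]
    (c): 97 − 1 = 96 > 72 [met]
  Stage 1 carried; the burden shifts to the trustee.
Stage 2 — burden on trustee; standard: a heightened civil standard (weight exceeds 72).
    (d): 66 − 6 = 60 ≤ 72 [not met]
    (e): 68 ≤ 72 [not met]
  Not every element is met, so the trustee fails to carry Stage 2.
The analysis ends at Stage 2; the beneficiary prevails.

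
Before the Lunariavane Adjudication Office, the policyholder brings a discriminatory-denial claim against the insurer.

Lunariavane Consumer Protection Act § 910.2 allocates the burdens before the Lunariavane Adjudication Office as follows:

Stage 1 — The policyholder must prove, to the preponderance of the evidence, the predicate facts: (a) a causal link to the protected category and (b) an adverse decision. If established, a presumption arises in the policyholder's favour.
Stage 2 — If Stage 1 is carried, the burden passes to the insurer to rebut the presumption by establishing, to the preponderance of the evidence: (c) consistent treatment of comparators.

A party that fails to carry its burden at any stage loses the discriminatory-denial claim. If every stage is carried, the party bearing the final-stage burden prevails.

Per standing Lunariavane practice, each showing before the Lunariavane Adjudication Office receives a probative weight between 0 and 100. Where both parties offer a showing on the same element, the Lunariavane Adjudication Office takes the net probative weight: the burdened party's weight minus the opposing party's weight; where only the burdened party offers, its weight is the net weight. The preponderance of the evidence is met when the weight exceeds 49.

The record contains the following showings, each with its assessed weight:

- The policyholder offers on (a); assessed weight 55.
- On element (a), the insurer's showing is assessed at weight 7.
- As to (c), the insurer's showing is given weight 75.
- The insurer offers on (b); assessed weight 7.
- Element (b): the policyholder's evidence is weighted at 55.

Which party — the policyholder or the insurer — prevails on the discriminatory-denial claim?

insurer

At Stage 1 the policyholder must meet the preponderance of the evidence (weight exceeds 49): on (a) the weight is 55 less the opposing 7 gives net 48, ≤ 49, so (a) does not meet the standard; on (b) the weight is 55 less the opposing 7 gives net 48, ≤ 49, so (b) does not meet the standard.
  The policyholder does not carry Stage 1.
So the insurer prevails.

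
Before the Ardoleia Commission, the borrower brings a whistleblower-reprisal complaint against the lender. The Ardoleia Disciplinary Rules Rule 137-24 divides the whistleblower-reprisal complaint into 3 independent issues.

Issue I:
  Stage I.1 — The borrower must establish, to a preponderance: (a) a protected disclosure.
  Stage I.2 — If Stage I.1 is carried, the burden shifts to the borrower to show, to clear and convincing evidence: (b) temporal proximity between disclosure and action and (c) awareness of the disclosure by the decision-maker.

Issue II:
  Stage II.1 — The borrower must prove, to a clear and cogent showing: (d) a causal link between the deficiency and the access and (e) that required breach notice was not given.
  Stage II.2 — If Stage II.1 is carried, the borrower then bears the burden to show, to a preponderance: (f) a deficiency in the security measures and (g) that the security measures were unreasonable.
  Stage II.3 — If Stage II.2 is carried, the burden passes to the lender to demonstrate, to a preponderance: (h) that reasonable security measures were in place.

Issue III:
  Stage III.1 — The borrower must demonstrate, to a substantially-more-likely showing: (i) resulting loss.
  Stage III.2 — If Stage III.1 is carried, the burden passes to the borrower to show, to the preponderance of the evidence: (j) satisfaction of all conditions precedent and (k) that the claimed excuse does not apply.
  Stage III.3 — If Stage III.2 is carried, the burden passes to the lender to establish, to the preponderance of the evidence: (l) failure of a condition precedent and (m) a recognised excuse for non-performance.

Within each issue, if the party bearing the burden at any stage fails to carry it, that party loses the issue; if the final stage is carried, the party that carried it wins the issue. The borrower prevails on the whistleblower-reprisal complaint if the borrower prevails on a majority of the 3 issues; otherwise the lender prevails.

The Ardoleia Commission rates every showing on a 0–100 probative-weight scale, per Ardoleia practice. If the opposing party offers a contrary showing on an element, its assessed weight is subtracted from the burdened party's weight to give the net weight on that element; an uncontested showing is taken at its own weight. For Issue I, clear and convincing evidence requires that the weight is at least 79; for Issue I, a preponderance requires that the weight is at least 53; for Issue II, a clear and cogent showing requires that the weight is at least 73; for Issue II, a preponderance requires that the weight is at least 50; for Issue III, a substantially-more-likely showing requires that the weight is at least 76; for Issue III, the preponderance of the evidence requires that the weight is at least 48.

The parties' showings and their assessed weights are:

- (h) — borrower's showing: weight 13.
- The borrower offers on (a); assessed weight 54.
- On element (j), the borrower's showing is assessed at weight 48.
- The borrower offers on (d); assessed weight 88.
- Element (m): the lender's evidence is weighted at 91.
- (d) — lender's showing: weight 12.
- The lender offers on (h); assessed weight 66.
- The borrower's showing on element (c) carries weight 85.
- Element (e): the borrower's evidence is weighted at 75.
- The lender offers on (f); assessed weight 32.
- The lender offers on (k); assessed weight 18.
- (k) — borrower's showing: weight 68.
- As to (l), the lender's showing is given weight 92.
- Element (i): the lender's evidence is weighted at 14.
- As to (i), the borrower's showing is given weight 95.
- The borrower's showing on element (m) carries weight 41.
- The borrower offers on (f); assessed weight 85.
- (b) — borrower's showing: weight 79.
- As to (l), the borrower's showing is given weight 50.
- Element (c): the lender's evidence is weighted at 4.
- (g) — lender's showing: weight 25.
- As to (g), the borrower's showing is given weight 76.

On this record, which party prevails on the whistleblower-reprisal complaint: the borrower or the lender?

— Issue I —
At Stage I.1 the borrower must meet a preponderance (weight is at least 53): on (a) the weight is 54, ≥ 53, so (a) meets the standard.
  Stage I.1 is satisfied; the borrower continues to bear the burden.
At Stage I.2 the borrower must meet clear and convincing evidence (weight is at least 79): on (b) the weight is 79, which does reach 79, so (b) meets the standard; on (c) the weight is 85 less the opposing 4 gives net 81, ≥ 79, so (c) meets the standard.
  Stage I.2 carried; the final stage is satisfied.
Every stage carried; the borrower prevails on this issue.
— Issue II —
Stage II.1 (borrower, a clear and cogent showing, weight is at least 73): (d) net 88−12=76 ≥ 73 — meets; (e) 75 ≥ 73 — meets.
  Stage II.1 is satisfied; the borrower continues to bear the burden.
Stage II.2 (borrower, a preponderance, weight is at least 50): (f) net 85−32=53 ≥ 50 — meets; (g) net 76−25=51 ≥ 50 — meets.
  The borrower carries Stage II.2; the lender now bears the burden.
Stage II.3 (lender, a preponderance, weight is at least 50): (h) net 66−13=53 ≥ 50 — meets.
  The lender carries the last stage.
Every stage carried; the lender prevails on this issue.
— Issue III —
Stage III.1 (borrower, a substantially-more-likely showing, weight is at least 76): (i) net 95−14=81 ≥ 76 — meets.
  Stage III.1 is satisfied; the borrower continues to bear the burden.
Stage III.2 (borrower, the preponderance of the evidence, weight is at least 48): (j) 48 ≥ 48 — meets; (k) net 68−18=50 ≥ 48 — meets.
  Stage III.2 carried; the burden shifts to the lender.
Stage III.3 (lender, the preponderance of the evidence, weight is at least 48): (l) net 92−50=42 < 48 — fails; (m) net 91−41=50 ≥ 48 — meets.
  Not every element is met, so the lender fails to carry Stage III.3.
So the borrower prevails on this issue.
Per-issue: Issue I → borrower; Issue II → lender; Issue III → borrower. The borrower must prevail on a majority of issues; overall, the borrower prevails.

borrower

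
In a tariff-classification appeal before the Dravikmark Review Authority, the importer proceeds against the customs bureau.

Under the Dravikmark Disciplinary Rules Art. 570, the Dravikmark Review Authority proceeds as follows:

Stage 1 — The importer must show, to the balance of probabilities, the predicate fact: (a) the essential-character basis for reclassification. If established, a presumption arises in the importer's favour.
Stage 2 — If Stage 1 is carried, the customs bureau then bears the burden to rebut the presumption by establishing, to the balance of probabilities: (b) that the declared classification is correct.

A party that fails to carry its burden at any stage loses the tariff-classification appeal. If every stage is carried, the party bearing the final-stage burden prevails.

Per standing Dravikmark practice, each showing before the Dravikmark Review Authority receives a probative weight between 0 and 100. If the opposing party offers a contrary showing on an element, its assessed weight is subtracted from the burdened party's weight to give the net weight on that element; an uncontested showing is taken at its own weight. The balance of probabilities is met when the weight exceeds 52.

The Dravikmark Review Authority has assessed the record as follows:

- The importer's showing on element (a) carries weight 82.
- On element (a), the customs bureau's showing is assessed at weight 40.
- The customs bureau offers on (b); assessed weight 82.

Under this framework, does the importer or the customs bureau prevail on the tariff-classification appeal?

customs bureau

Stage 1 — burden on importer; standard: the balance of probabilities (weight exceeds 52).
    (a): 82 − 40 = 42 ≤ 52 [not met]
  The importer does not carry Stage 1.
So the customs bureau prevails.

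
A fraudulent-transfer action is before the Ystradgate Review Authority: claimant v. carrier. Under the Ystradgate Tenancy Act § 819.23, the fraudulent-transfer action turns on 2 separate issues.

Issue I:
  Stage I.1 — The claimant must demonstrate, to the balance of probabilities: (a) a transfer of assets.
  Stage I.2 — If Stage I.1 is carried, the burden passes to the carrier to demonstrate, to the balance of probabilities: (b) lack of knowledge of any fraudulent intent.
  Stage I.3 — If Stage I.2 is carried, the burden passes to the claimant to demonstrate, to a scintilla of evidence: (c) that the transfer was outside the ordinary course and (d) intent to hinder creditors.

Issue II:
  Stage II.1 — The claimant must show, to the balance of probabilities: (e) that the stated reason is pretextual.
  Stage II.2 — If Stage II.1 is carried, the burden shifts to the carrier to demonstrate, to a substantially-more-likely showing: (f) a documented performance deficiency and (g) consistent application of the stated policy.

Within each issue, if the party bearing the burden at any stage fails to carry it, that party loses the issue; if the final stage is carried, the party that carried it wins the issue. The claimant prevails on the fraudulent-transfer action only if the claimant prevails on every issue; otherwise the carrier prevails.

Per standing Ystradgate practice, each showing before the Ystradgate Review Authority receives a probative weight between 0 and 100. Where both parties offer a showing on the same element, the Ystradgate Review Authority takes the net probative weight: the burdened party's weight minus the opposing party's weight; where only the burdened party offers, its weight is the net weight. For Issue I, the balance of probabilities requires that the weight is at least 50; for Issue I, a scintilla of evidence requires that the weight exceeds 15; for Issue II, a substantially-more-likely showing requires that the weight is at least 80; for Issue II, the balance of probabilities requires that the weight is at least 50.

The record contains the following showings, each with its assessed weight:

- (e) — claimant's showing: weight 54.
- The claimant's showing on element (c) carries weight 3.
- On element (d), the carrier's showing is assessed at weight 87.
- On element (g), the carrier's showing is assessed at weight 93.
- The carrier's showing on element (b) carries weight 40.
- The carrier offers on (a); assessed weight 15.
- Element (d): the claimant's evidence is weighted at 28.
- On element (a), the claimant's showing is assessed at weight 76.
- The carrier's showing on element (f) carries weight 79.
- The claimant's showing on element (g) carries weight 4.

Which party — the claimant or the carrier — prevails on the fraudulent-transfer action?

— Issue I —
Stage I.1 — burden on claimant; standard: the balance of probabilities (weight is at least 50).
    (a): 76 − 15 = 61 ≥ 50 [met]
  All elements met. The burden passes to the carrier.
Stage I.2 — burden on carrier; standard: the balance of probabilities (weight is at least 50).
    (b): 40 < 50 [not met]
  The carrier does not carry Stage I.2.
The analysis ends at Stage I.2; the claimant prevails on this issue.
— Issue II —
Stage II.1 — burden on claimant; standard: the balance of probabilities (weight is at least 50).
    (e): 54 ≥ 50 [met]
  The claimant carries Stage II.1; the carrier now bears the burden.
Stage II.2 — burden on carrier; standard: a substantially-more-likely showing (weight is at least 80).
    (f): 79 < 80 [not met]
    (g): 93 − 4 = 89 ≥ 80 [met]
  The carrier does not carry Stage II.2.
So the claimant prevails on this issue.
Per-issue: Issue I → claimant; Issue II → claimant. The claimant must prevail on every issue; overall, the claimant prevails.

claimant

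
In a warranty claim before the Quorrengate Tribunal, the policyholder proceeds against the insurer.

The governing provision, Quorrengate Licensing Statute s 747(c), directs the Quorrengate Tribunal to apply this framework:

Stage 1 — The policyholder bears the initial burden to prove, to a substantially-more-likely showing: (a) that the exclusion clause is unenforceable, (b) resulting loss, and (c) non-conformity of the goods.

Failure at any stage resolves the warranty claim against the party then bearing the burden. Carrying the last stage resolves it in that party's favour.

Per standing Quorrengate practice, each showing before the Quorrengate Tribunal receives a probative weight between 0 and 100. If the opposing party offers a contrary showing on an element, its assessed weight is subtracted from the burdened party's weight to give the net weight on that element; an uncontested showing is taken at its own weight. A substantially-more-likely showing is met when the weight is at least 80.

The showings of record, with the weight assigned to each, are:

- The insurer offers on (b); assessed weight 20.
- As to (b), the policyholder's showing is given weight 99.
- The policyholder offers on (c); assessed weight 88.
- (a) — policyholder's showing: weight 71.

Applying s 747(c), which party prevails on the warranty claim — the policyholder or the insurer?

insurer

Stage 1 — burden on policyholder; standard: a substantially-more-likely showing (weight is at least 80).
    (a): 71 < 80 [not met]
    (b): 99 − 20 = 79 < 80 [not met]
    (c): 88 ≥ 80 [met]
  The policyholder does not carry Stage 1.
The insurer prevails.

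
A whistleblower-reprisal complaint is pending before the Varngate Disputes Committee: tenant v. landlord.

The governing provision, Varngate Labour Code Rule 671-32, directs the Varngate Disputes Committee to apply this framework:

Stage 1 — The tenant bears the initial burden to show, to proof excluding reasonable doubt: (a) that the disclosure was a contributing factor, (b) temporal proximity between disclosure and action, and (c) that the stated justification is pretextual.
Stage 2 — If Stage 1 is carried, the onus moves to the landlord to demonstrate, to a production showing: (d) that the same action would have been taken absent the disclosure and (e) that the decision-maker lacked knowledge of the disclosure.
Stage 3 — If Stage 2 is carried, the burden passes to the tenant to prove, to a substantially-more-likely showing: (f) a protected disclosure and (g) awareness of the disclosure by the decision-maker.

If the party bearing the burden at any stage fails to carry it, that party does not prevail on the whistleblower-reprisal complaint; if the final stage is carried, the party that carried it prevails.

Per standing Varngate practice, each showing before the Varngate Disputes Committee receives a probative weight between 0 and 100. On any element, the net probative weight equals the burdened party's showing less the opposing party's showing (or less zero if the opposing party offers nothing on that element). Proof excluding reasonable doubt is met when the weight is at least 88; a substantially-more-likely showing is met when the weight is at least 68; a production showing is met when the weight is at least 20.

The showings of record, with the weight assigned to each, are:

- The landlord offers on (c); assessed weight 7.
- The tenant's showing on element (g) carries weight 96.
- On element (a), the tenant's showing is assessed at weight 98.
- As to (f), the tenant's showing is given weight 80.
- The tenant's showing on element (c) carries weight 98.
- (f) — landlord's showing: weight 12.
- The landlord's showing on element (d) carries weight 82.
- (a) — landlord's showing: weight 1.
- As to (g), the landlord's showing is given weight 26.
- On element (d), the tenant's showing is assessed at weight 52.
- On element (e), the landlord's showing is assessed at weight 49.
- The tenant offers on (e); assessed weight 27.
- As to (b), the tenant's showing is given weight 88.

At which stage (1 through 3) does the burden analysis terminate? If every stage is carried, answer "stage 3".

stage 3

Stage 1 — burden on tenant; standard: proof excluding reasonable doubt (weight is at least 88).
    (a): 98 − 1 = 97 ≥ 88 [met]
    (b): 88 ≥ 88 [met]
    (c): 98 − 7 = 91 ≥ 88 [met]
  Stage 1 carried; the burden shifts to the landlord.
Stage 2 — burden on landlord; standard: a production showing (weight is at least 20).
    (d): 82 − 52 = 30 ≥ 20 [met]
    (e): 49 − 27 = 22 ≥ 20 [met]
  The landlord carries Stage 2; the tenant now bears the burden.
Stage 3 — burden on tenant; standard: a substantially-more-likely showing (weight is at least 68).
    (f): 80 − 12 = 68 ≥ 68 [met]
    (g): 96 − 26 = 70 ≥ 68 [met]
  Stage 3 carried; the final stage is satisfied.
With every stage satisfied, the tenant prevails.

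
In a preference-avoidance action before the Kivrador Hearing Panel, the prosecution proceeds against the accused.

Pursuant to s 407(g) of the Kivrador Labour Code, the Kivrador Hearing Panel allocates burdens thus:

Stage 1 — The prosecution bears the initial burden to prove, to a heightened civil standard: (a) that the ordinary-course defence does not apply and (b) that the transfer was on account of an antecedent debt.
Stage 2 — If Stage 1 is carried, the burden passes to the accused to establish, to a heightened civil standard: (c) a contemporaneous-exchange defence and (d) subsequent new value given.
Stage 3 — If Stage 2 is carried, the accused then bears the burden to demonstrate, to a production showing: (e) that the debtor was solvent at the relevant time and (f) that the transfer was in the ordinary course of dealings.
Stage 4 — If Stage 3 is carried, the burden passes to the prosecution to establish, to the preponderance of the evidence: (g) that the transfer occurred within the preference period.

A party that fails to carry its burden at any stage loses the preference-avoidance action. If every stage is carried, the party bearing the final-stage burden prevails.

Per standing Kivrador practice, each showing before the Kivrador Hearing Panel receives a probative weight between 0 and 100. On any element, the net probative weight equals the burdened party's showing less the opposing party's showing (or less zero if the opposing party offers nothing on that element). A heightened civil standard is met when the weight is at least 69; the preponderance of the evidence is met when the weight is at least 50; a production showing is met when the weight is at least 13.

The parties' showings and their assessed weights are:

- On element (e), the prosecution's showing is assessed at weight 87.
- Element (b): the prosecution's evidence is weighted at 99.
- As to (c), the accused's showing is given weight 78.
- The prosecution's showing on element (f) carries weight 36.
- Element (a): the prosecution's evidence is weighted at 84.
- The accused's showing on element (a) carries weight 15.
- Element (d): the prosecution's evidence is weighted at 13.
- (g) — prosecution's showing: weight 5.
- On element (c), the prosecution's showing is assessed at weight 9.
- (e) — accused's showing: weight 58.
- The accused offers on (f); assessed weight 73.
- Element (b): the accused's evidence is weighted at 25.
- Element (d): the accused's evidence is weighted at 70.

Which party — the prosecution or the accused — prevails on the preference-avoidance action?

prosecution

Stage 1 (prosecution, a heightened civil standard, weight is at least 69): (a) net 84−15=69 ≥ 69 — meets; (b) net 99−25=74 ≥ 69 — meets.
  All elements met. The burden passes to the accused.
Stage 2 (accused, a heightened civil standard, weight is at least 69): (c) net 78−9=69 ≥ 69 — meets; (d) net 70−13=57 < 69 — fails.
  Not every element is met, so the accused fails to carry Stage 2.
So the prosecution prevails.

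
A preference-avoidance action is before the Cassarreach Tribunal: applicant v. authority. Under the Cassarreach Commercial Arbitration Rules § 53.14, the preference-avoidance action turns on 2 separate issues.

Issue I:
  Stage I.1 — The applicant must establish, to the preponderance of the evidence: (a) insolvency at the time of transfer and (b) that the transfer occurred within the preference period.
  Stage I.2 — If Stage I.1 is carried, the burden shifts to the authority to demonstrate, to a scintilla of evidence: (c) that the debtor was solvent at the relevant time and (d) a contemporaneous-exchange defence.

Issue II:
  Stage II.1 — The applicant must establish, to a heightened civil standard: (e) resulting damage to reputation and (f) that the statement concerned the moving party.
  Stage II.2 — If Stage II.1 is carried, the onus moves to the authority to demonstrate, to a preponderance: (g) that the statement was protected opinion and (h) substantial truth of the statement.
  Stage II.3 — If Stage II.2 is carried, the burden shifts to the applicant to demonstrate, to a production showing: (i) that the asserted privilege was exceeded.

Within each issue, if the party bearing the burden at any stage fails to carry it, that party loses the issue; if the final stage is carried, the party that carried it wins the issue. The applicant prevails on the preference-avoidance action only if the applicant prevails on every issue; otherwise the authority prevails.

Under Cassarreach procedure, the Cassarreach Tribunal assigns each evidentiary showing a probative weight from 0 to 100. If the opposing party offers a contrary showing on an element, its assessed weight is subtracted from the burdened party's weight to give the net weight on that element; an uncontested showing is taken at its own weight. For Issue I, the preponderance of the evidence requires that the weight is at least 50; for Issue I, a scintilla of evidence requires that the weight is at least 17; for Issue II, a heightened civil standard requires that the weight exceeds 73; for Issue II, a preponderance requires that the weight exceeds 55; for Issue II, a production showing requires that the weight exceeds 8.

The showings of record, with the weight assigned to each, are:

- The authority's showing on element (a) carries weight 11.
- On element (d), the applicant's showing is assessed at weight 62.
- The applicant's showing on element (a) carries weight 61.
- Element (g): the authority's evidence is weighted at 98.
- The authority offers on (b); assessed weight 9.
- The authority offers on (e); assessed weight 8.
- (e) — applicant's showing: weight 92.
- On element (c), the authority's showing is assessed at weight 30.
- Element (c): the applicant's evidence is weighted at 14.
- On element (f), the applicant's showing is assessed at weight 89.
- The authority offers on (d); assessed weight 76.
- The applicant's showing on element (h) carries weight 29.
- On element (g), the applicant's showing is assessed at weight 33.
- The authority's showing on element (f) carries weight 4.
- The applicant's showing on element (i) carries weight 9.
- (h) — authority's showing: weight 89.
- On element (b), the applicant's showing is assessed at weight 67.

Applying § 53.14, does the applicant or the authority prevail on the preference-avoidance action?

— Issue I —
Stage I.1 — burden on applicant; standard: the preponderance of the evidence (weight is at least 50).
    (a): 61 − 11 = 50 ≥ 50 [met]
    (b): 67 − 9 = 58 ≥ 50 [met]
  The applicant carries Stage I.1; the authority now bears the burden.
Stage I.2 — burden on authority; standard: a scintilla of evidence (weight is at least 17).
    (c): 30 − 14 = 16 < 17 [not met]
    (d): 76 − 62 = 14 < 17 [not met]
  Not every element is met, so the authority fails to carry Stage I.2.
So the applicant prevails on this issue.
— Issue II —
Stage II.1 — burden on applicant; standard: a heightened civil standard (weight exceeds 73).
    (e): 92 − 8 = 84 > 73 [met]
    (f): 89 − 4 = 85 > 73 [met]
  The applicant carries Stage II.1; the authority now bears the burden.
Stage II.2 — burden on authority; standard: a preponderance (weight exceeds 55).
    (g): 98 − 33 = 65 > 55 [met]
    (h): 89 − 29 = 60 > 55 [met]
  Stage II.2 carried; the burden shifts to the applicant.
Stage II.3 — burden on applicant; standard: a production showing (weight exceeds 8).
    (i): 9 > 8 [met]
  Stage II.3 carried; the final stage is satisfied.
With every stage satisfied, the applicant prevails on this issue.
Per-issue: Issue I → applicant; Issue II → applicant. The applicant must prevail on every issue; overall, the applicant prevails.

applicant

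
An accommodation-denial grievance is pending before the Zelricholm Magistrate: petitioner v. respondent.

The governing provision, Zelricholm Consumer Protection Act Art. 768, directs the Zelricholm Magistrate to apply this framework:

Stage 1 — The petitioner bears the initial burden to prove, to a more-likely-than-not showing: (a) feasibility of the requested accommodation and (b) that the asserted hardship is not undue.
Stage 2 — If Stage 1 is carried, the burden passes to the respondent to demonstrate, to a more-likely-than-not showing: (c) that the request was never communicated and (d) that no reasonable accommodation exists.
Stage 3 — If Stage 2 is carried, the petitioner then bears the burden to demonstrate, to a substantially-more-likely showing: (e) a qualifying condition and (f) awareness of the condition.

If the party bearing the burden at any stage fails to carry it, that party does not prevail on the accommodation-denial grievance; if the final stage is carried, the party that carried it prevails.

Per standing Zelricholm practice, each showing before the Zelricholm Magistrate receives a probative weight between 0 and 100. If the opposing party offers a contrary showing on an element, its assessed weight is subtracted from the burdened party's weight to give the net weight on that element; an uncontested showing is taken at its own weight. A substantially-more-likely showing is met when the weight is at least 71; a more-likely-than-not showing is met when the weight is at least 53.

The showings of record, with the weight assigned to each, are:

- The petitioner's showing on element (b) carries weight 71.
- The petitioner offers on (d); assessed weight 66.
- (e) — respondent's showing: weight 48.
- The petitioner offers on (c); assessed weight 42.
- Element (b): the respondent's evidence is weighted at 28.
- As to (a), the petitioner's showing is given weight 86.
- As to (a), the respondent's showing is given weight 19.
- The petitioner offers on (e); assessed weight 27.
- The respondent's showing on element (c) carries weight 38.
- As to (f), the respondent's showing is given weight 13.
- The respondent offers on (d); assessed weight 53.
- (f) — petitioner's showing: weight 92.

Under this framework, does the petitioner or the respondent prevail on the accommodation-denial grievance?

Stage 1 — burden on petitioner; standard: a more-likely-than-not showing (weight is at least 53).
    (a): 86 − 19 = 67 ≥ 53 [met]
    (b): 71 − 28 = 43 < 53 [not met]
  Stage 1 not carried; the petitioner fails its burden.
So the respondent prevails.

respondent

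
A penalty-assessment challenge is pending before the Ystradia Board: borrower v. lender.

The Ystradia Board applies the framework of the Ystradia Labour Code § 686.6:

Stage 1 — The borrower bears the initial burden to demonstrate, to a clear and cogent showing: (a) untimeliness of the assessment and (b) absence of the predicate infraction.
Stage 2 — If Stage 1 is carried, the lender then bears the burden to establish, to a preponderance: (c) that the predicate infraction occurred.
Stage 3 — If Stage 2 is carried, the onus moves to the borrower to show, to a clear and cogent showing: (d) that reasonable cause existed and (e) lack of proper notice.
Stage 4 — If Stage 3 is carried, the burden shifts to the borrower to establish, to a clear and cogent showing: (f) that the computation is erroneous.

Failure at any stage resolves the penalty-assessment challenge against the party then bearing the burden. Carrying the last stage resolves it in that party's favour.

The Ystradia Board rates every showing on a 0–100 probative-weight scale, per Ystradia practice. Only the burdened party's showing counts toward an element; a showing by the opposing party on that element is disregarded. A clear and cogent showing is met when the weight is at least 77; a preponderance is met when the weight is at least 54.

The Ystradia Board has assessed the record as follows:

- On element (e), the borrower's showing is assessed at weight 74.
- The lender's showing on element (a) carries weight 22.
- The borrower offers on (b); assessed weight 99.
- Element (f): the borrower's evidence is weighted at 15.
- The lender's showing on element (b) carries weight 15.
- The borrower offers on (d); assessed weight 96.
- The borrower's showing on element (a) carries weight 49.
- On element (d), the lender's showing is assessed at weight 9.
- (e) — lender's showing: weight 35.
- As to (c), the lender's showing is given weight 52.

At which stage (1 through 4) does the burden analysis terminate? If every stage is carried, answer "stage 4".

stage 1

At Stage 1 the borrower must meet a clear and cogent showing (weight is at least 77): on (a) the weight is 49 (the lender's 22 is given no effect), < 77, so (a) does not meet the standard; on (b) the weight is 99 (the lender's 15 is given no effect), ≥ 77, so (b) meets the standard.
  The borrower does not carry Stage 1.
The lender prevails.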